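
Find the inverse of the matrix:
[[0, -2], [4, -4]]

For [[a,b],[c,d]], inverse = (1/det)·[[d,-b],[-c,a]]
det = (0)(-4) - (-2)(4) = 0 - -8 = 8
Inverse = (1/8)·[[-4, 2], [-4, 0]]
= [[-1/2, 1/4], [-1/2, 0]]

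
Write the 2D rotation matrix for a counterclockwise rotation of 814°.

Rotation matrix formula: [[cos θ, -sin θ], [sin θ, cos θ]]
For θ = 814°:
cos(814°) = -0.0698
sin(814°) = 0.9976
Result: [[-0.0698, -0.9976], [0.9976, -0.0698]]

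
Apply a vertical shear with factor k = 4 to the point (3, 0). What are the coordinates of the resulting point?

Shear matrix for vertical shear with factor k = 4:
[[1, 0], [4, 1]]
Result: (3, 0) → (3, 12)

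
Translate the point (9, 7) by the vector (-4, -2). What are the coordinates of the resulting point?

Translation by (-4, -2) (homogeneous matrix [[1, 0, -4], [0, 1, -2], [0, 0, 1]]):
x' = 9 + -4 = 5
y' = 7 + -2 = 5
Result: (5, 5)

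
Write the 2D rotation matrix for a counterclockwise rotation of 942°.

Rotation matrix formula: [[cos θ, -sin θ], [sin θ, cos θ]]
For θ = 942°:
cos(942°) = -0.7431
sin(942°) = -0.6691
Result: [[-0.7431, 0.6691], [-0.6691, -0.7431]]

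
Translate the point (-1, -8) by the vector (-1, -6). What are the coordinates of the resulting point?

Translation by (-1, -6) (homogeneous matrix [[1, 0, -1], [0, 1, -6], [0, 0, 1]]):
x' = -1 + -1 = -2
y' = -8 + -6 = -14
Result: (-2, -14)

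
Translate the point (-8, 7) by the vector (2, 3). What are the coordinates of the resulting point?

Translation by (2, 3) (homogeneous matrix [[1, 0, 2], [0, 1, 3], [0, 0, 1]]):
x' = -8 + 2 = -6
y' = 7 + 3 = 10
Result: (-6, 10)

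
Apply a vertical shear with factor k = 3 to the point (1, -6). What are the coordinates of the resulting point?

Shear matrix for vertical shear with factor k = 3:
[[1, 0], [3, 1]]
Result: (1, -6) → (1, -3)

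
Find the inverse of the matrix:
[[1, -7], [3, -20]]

For [[a,b],[c,d]], inverse = (1/det)·[[d,-b],[-c,a]]
det = (1)(-20) - (-7)(3) = -20 - -21 = 1
Inverse = [[-20, 7], [-3, 1]]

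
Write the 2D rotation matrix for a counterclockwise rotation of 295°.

Rotation matrix formula: [[cos θ, -sin θ], [sin θ, cos θ]]
For θ = 295°:
cos(295°) = 0.4226
sin(295°) = -0.9063
Result: [[0.4226, 0.9063], [-0.9063, 0.4226]]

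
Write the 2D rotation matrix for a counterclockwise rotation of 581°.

Rotation matrix formula: [[cos θ, -sin θ], [sin θ, cos θ]]
For θ = 581°:
cos(581°) = -0.7547
sin(581°) = -0.6561
Result: [[-0.7547, 0.6561], [-0.6561, -0.7547]]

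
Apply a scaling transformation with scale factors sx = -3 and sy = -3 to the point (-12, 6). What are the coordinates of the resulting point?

Scaling matrix:
[[-3, 0], [0, -3]]
Result: (-12 × -3, 6 × -3) = (36, -18)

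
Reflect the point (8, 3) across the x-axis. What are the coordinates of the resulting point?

Reflection across x-axis: (8, 3) → (8, -3)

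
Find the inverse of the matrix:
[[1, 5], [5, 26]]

For [[a,b],[c,d]], inverse = (1/det)·[[d,-b],[-c,a]]
det = (1)(26) - (5)(5) = 26 - 25 = 1
Inverse = [[26, -5], [-5, 1]]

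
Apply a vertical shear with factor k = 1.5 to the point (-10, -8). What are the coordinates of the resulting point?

Shear matrix for vertical shear with factor k = 1.5:
[[1, 0], [1.50, 1]]
Result: (-10, -8) → (-10, -23)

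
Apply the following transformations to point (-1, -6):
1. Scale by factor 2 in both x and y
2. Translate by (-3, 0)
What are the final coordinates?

Step 1: Scale (-1, -6) by 2 → (-2, -12)
Step 2: Translate by (-3, 0) → (-5, -12)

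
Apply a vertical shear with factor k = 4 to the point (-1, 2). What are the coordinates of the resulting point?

Shear matrix for vertical shear with factor k = 4:
[[1, 0], [4, 1]]
Result: (-1, 2) → (-1, -2)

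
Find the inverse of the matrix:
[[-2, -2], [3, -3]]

For [[a,b],[c,d]], inverse = (1/det)·[[d,-b],[-c,a]]
det = (-2)(-3) - (-2)(3) = 6 - -6 = 12
Inverse = (1/12)·[[-3, 2], [-3, -2]]
= [[-1/4, 1/6], [-1/4, -1/6]]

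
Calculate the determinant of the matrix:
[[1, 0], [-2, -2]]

For a 2×2 matrix [[a, b], [c, d]], det = ad - bc
det = (1)(-2) - (0)(-2) = -2 - 0 = -2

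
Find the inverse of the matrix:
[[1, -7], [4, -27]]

For [[a,b],[c,d]], inverse = (1/det)·[[d,-b],[-c,a]]
det = (1)(-27) - (-7)(4) = -27 - -28 = 1
Inverse = [[-27, 7], [-4, 1]]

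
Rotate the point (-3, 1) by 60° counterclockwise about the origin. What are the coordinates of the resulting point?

Rotation matrix for 60°: [[cos 60°, -sin 60°], [sin 60°, cos 60°]] ≈ [[0.500000, -0.866025], [0.866025, 0.500000]]
[[0.500000, -0.866025], [0.866025, 0.500000]] × [-3, 1]ᵀ ≈ [-2.3660, -2.0981]ᵀ
Result: (-2.3660, -2.0981)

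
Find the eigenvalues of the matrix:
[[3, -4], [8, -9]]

Characteristic equation: det(A - λI) = 0
λ² - (trace)λ + (det) = 0
trace = 3 + -9 = -6, det = (3)(-9) - (-4)(8) = 5
λ² - (-6)λ + (5) = 0
λ = (-6 ± √((-6)² - 4·(5))) / 2 = (-6 ± √16) / 2
Solving: λ = -5, -1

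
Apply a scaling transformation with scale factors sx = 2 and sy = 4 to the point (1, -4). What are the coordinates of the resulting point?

Scaling matrix:
[[2, 0], [0, 4]]
Result: (1 × 2, -4 × 4) = (2, -16)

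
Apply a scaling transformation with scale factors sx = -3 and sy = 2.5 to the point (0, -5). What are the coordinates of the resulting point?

Scaling matrix:
[[-3, 0], [0, 2.50]]
Result: (0 × -3, -5 × 2.5) = (0, -12.5)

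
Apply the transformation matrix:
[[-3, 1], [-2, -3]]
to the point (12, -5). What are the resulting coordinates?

Matrix multiplication:
[[-3, 1], [-2, -3]] × [12, -5]ᵀ
= [(-3)(12) + (1)(-5), (-2)(12) + (-3)(-5)]ᵀ
= [-41, -9]ᵀ
Result: (-41, -9)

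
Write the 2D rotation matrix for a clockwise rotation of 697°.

Rotation matrix formula: [[cos θ, -sin θ], [sin θ, cos θ]]
A clockwise rotation by 697° is equivalent to a counterclockwise rotation by -697°.
For θ = -697°:
cos(-697°) = 0.9205
sin(-697°) = 0.3907
Result: [[0.9205, -0.3907], [0.3907, 0.9205]]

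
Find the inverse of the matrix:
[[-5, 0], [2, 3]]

For [[a,b],[c,d]], inverse = (1/det)·[[d,-b],[-c,a]]
det = (-5)(3) - (0)(2) = -15 - 0 = -15
Inverse = (1/-15)·[[3, 0], [-2, -5]]
= [[-1/5, 0], [2/15, 1/3]]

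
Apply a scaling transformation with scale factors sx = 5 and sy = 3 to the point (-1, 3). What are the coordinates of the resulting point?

Scaling matrix:
[[5, 0], [0, 3]]
Result: (-1 × 5, 3 × 3) = (-5, 9)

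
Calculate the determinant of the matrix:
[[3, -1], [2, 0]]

For a 2×2 matrix [[a, b], [c, d]], det = ad - bc
det = (3)(0) - (-1)(2) = 0 - -2 = 2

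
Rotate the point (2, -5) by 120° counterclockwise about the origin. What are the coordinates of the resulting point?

Rotation matrix for 120°: [[cos 120°, -sin 120°], [sin 120°, cos 120°]] ≈ [[-0.500000, -0.866025], [0.866025, -0.500000]]
[[-0.500000, -0.866025], [0.866025, -0.500000]] × [2, -5]ᵀ ≈ [3.3301, 4.2321]ᵀ
Result: (3.3301, 4.2321)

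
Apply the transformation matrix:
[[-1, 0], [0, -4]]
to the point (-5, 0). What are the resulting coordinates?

Matrix multiplication:
[[-1, 0], [0, -4]] × [-5, 0]ᵀ
= [(-1)(-5) + (0)(0), (0)(-5) + (-4)(0)]ᵀ
= [5, 0]ᵀ
Result: (5, 0)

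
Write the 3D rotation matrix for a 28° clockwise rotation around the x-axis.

Rotation matrix for clockwise 28° around x-axis:
A clockwise rotation by 28° is a counterclockwise rotation by -28°.
cos(-28°) = 0.8829, sin(-28°) = -0.4695
Result: [[1, 0, 0], [0, 0.8829, 0.4695], [0, -0.4695, 0.8829]]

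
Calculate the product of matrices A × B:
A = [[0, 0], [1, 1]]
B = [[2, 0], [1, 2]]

Matrix multiplication:
C[0][0] = 0×2 + 0×1 = 0
C[0][1] = 0×0 + 0×2 = 0
C[1][0] = 1×2 + 1×1 = 3
C[1][1] = 1×0 + 1×2 = 2
Result: [[0, 0], [3, 2]]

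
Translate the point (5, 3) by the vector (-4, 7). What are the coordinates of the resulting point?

Translation by (-4, 7) (homogeneous matrix [[1, 0, -4], [0, 1, 7], [0, 0, 1]]):
x' = 5 + -4 = 1
y' = 3 + 7 = 10
Result: (1, 10)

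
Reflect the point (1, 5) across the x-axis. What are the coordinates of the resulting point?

Reflection across x-axis: (1, 5) → (1, -5)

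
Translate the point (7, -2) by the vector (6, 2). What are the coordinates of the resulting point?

Translation by (6, 2) (homogeneous matrix [[1, 0, 6], [0, 1, 2], [0, 0, 1]]):
x' = 7 + 6 = 13
y' = -2 + 2 = 0
Result: (13, 0)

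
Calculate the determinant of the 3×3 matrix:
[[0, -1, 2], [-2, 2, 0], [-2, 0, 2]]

Expansion along first row:
det = 0·det([[2,0],[0,2]]) - -1·det([[-2,0],[-2,2]]) + 2·det([[-2,2],[-2,0]])
    = 0·(2·2 - 0·0) - -1·(-2·2 - 0·-2) + 2·(-2·0 - 2·-2)
    = 0·4 - -1·-4 + 2·4
    = 0 + -4 + 8 = 4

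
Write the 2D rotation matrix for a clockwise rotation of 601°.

Rotation matrix formula: [[cos θ, -sin θ], [sin θ, cos θ]]
A clockwise rotation by 601° is equivalent to a counterclockwise rotation by -601°.
For θ = -601°:
cos(-601°) = -0.4848
sin(-601°) = 0.8746
Result: [[-0.4848, -0.8746], [0.8746, -0.4848]]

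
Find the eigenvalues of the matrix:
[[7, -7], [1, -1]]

Characteristic equation: det(A - λI) = 0
λ² - (trace)λ + (det) = 0
trace = 7 + -1 = 6, det = (7)(-1) - (-7)(1) = 0
λ² - (6)λ + (0) = 0
λ = (6 ± √((6)² - 4·(0))) / 2 = (6 ± √36) / 2
Solving: λ = 0, 6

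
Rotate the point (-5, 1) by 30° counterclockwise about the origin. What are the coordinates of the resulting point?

Rotation matrix for 30°: [[cos 30°, -sin 30°], [sin 30°, cos 30°]] ≈ [[0.866025, -0.500000], [0.500000, 0.866025]]
[[0.866025, -0.500000], [0.500000, 0.866025]] × [-5, 1]ᵀ ≈ [-4.8301, -1.6340]ᵀ
Result: (-4.8301, -1.6340)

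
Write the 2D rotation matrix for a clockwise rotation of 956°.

Rotation matrix formula: [[cos θ, -sin θ], [sin θ, cos θ]]
A clockwise rotation by 956° is equivalent to a counterclockwise rotation by -956°.
For θ = -956°:
cos(-956°) = -0.5592
sin(-956°) = 0.8290
Result: [[-0.5592, -0.8290], [0.8290, -0.5592]]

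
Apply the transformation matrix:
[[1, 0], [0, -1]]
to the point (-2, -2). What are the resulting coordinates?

Matrix multiplication:
[[1, 0], [0, -1]] × [-2, -2]ᵀ
= [(1)(-2) + (0)(-2), (0)(-2) + (-1)(-2)]ᵀ
= [-2, 2]ᵀ
Result: (-2, 2)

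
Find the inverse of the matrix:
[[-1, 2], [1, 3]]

For [[a,b],[c,d]], inverse = (1/det)·[[d,-b],[-c,a]]
det = (-1)(3) - (2)(1) = -3 - 2 = -5
Inverse = (1/-5)·[[3, -2], [-1, -1]]
= [[-3/5, 2/5], [1/5, 1/5]]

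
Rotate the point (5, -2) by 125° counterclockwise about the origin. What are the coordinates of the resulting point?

Rotation matrix for 125°: [[cos 125°, -sin 125°], [sin 125°, cos 125°]] ≈ [[-0.573576, -0.819152], [0.819152, -0.573576]]
[[-0.573576, -0.819152], [0.819152, -0.573576]] × [5, -2]ᵀ ≈ [-1.2296, 5.2429]ᵀ
Result: (-1.2296, 5.2429)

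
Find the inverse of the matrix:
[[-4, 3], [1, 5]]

For [[a,b],[c,d]], inverse = (1/det)·[[d,-b],[-c,a]]
det = (-4)(5) - (3)(1) = -20 - 3 = -23
Inverse = (1/-23)·[[5, -3], [-1, -4]]
= [[-5/23, 3/23], [1/23, 4/23]]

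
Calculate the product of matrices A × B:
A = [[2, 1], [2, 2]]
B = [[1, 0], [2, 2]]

Matrix multiplication:
C[0][0] = 2×1 + 1×2 = 4
C[0][1] = 2×0 + 1×2 = 2
C[1][0] = 2×1 + 2×2 = 6
C[1][1] = 2×0 + 2×2 = 4
Result: [[4, 2], [6, 4]]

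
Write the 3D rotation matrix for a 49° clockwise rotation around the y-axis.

Rotation matrix for clockwise 49° around y-axis:
A clockwise rotation by 49° is a counterclockwise rotation by -49°.
cos(-49°) = 0.6561, sin(-49°) = -0.7547
Result: [[0.6561, 0, -0.7547], [0, 1, 0], [0.7547, 0, 0.6561]]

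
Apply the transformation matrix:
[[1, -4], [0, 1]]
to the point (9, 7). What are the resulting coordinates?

Matrix multiplication:
[[1, -4], [0, 1]] × [9, 7]ᵀ
= [(1)(9) + (-4)(7), (0)(9) + (1)(7)]ᵀ
= [-19, 7]ᵀ
Result: (-19, 7)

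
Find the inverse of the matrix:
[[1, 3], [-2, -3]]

For [[a,b],[c,d]], inverse = (1/det)·[[d,-b],[-c,a]]
det = (1)(-3) - (3)(-2) = -3 - -6 = 3
Inverse = (1/3)·[[-3, -3], [2, 1]]
= [[-1, -1], [2/3, 1/3]]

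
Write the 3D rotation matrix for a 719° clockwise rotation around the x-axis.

Rotation matrix for clockwise 719° around x-axis:
A clockwise rotation by 719° is a counterclockwise rotation by -719°.
cos(-719°) = 0.9998, sin(-719°) = 0.0175
Result: [[1, 0, 0], [0, 0.9998, -0.0175], [0, 0.0175, 0.9998]]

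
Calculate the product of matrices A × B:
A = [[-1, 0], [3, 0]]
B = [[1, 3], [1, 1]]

Matrix multiplication:
C[0][0] = -1×1 + 0×1 = -1
C[0][1] = -1×3 + 0×1 = -3
C[1][0] = 3×1 + 0×1 = 3
C[1][1] = 3×3 + 0×1 = 9
Result: [[-1, -3], [3, 9]]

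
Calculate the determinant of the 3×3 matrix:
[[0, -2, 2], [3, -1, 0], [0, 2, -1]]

Expansion along first row:
det = 0·det([[-1,0],[2,-1]]) - -2·det([[3,0],[0,-1]]) + 2·det([[3,-1],[0,2]])
    = 0·(-1·-1 - 0·2) - -2·(3·-1 - 0·0) + 2·(3·2 - -1·0)
    = 0·1 - -2·-3 + 2·6
    = 0 + -6 + 12 = 6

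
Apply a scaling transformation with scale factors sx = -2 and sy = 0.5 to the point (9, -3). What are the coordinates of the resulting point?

Scaling matrix:
[[-2, 0], [0, 0.50]]
Result: (9 × -2, -3 × 0.5) = (-18, -1.5)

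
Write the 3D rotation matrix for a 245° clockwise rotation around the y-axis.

Rotation matrix for clockwise 245° around y-axis:
A clockwise rotation by 245° is a counterclockwise rotation by -245°.
cos(-245°) = -0.4226, sin(-245°) = 0.9063
Result: [[-0.4226, 0, 0.9063], [0, 1, 0], [-0.9063, 0, -0.4226]]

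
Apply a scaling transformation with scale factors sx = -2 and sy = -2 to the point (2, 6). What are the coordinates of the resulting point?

Scaling matrix:
[[-2, 0], [0, -2]]
Result: (2 × -2, 6 × -2) = (-4, -12)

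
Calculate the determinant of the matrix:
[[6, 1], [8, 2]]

For a 2×2 matrix [[a, b], [c, d]], det = ad - bc
det = (6)(2) - (1)(8) = 12 - 8 = 4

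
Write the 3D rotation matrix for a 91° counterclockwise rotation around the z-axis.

Rotation matrix for counterclockwise 91° around z-axis:
cos(91°) = -0.0175, sin(91°) = 0.9998
Result: [[-0.0175, -0.9998, 0], [0.9998, -0.0175, 0], [0, 0, 1]]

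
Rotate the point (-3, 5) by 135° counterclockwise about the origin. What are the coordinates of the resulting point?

Rotation matrix for 135°: [[cos 135°, -sin 135°], [sin 135°, cos 135°]] ≈ [[-0.707107, -0.707107], [0.707107, -0.707107]]
[[-0.707107, -0.707107], [0.707107, -0.707107]] × [-3, 5]ᵀ ≈ [-1.4142, -5.6569]ᵀ
Result: (-1.4142, -5.6569)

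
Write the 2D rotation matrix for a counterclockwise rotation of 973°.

Rotation matrix formula: [[cos θ, -sin θ], [sin θ, cos θ]]
For θ = 973°:
cos(973°) = -0.2924
sin(973°) = -0.9563
Result: [[-0.2924, 0.9563], [-0.9563, -0.2924]]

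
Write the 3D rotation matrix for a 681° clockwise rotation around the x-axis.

Rotation matrix for clockwise 681° around x-axis:
A clockwise rotation by 681° is a counterclockwise rotation by -681°.
cos(-681°) = 0.7771, sin(-681°) = 0.6293
Result: [[1, 0, 0], [0, 0.7771, -0.6293], [0, 0.6293, 0.7771]]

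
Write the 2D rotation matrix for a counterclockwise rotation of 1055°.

Rotation matrix formula: [[cos θ, -sin θ], [sin θ, cos θ]]
For θ = 1055°:
cos(1055°) = 0.9063
sin(1055°) = -0.4226
Result: [[0.9063, 0.4226], [-0.4226, 0.9063]]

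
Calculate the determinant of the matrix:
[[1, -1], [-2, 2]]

For a 2×2 matrix [[a, b], [c, d]], det = ad - bc
det = (1)(2) - (-1)(-2) = 2 - 2 = 0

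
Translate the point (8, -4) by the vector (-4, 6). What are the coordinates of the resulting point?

Translation by (-4, 6) (homogeneous matrix [[1, 0, -4], [0, 1, 6], [0, 0, 1]]):
x' = 8 + -4 = 4
y' = -4 + 6 = 2
Result: (4, 2)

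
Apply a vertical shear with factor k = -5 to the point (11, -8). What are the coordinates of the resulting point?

Shear matrix for vertical shear with factor k = -5:
[[1, 0], [-5, 1]]
Result: (11, -8) → (11, -63)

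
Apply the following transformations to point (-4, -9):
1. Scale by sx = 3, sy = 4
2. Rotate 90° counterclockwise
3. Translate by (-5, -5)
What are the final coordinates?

Step 1: Scale → (-12, -36)
Step 2: Rotate 90° → (36, -12)
Step 3: Translate → (31, -17)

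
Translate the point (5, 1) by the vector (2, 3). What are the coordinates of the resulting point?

Translation by (2, 3) (homogeneous matrix [[1, 0, 2], [0, 1, 3], [0, 0, 1]]):
x' = 5 + 2 = 7
y' = 1 + 3 = 4
Result: (7, 4)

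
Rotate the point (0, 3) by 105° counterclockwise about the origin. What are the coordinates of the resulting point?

Rotation matrix for 105°: [[cos 105°, -sin 105°], [sin 105°, cos 105°]] ≈ [[-0.258819, -0.965926], [0.965926, -0.258819]]
[[-0.258819, -0.965926], [0.965926, -0.258819]] × [0, 3]ᵀ ≈ [-2.8978, -0.7765]ᵀ
Result: (-2.8978, -0.7765)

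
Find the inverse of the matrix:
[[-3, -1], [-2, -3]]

For [[a,b],[c,d]], inverse = (1/det)·[[d,-b],[-c,a]]
det = (-3)(-3) - (-1)(-2) = 9 - 2 = 7
Inverse = (1/7)·[[-3, 1], [2, -3]]
= [[-3/7, 1/7], [2/7, -3/7]]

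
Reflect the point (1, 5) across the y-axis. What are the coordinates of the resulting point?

Reflection across y-axis: (1, 5) → (-1, 5)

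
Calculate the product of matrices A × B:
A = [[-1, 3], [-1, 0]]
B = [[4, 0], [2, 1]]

Matrix multiplication:
C[0][0] = -1×4 + 3×2 = 2
C[0][1] = -1×0 + 3×1 = 3
C[1][0] = -1×4 + 0×2 = -4
C[1][1] = -1×0 + 0×1 = 0
Result: [[2, 3], [-4, 0]]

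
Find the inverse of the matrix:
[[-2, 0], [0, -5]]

For [[a,b],[c,d]], inverse = (1/det)·[[d,-b],[-c,a]]
det = (-2)(-5) - (0)(0) = 10 - 0 = 10
Inverse = (1/10)·[[-5, 0], [0, -2]]
= [[-1/2, 0], [0, -1/5]]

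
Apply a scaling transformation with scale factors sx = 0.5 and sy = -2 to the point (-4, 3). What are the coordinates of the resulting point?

Scaling matrix:
[[0.50, 0], [0, -2]]
Result: (-4 × 0.5, 3 × -2) = (-2, -6)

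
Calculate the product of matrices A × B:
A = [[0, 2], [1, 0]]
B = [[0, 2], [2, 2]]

Matrix multiplication:
C[0][0] = 0×0 + 2×2 = 4
C[0][1] = 0×2 + 2×2 = 4
C[1][0] = 1×0 + 0×2 = 0
C[1][1] = 1×2 + 0×2 = 2
Result: [[4, 4], [0, 2]]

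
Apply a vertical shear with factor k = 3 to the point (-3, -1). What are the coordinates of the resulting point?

Shear matrix for vertical shear with factor k = 3:
[[1, 0], [3, 1]]
Result: (-3, -1) → (-3, -10)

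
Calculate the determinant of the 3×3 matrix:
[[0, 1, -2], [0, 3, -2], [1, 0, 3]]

Expansion along first row:
det = 0·det([[3,-2],[0,3]]) - 1·det([[0,-2],[1,3]]) + -2·det([[0,3],[1,0]])
    = 0·(3·3 - -2·0) - 1·(0·3 - -2·1) + -2·(0·0 - 3·1)
    = 0·9 - 1·2 + -2·-3
    = 0 + -2 + 6 = 4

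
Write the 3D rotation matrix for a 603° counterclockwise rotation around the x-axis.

Rotation matrix for counterclockwise 603° around x-axis:
cos(603°) = -0.4540, sin(603°) = -0.8910
Result: [[1, 0, 0], [0, -0.4540, 0.8910], [0, -0.8910, -0.4540]]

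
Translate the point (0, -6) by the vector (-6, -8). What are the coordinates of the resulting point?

Translation by (-6, -8) (homogeneous matrix [[1, 0, -6], [0, 1, -8], [0, 0, 1]]):
x' = 0 + -6 = -6
y' = -6 + -8 = -14
Result: (-6, -14)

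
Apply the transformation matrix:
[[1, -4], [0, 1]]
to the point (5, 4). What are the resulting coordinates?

Matrix multiplication:
[[1, -4], [0, 1]] × [5, 4]ᵀ
= [(1)(5) + (-4)(4), (0)(5) + (1)(4)]ᵀ
= [-11, 4]ᵀ
Result: (-11, 4)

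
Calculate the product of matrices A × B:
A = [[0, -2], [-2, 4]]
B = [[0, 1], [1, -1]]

Matrix multiplication:
C[0][0] = 0×0 + -2×1 = -2
C[0][1] = 0×1 + -2×-1 = 2
C[1][0] = -2×0 + 4×1 = 4
C[1][1] = -2×1 + 4×-1 = -6
Result: [[-2, 2], [4, -6]]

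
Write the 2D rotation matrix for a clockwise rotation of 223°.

Rotation matrix formula: [[cos θ, -sin θ], [sin θ, cos θ]]
A clockwise rotation by 223° is equivalent to a counterclockwise rotation by -223°.
For θ = -223°:
cos(-223°) = -0.7314
sin(-223°) = 0.6820
Result: [[-0.7314, -0.6820], [0.6820, -0.7314]]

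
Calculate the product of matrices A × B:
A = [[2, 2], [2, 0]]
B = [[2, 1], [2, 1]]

Matrix multiplication:
C[0][0] = 2×2 + 2×2 = 8
C[0][1] = 2×1 + 2×1 = 4
C[1][0] = 2×2 + 0×2 = 4
C[1][1] = 2×1 + 0×1 = 2
Result: [[8, 4], [4, 2]]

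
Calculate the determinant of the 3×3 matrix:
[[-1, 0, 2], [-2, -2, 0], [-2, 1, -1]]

Expansion along first row:
det = -1·det([[-2,0],[1,-1]]) - 0·det([[-2,0],[-2,-1]]) + 2·det([[-2,-2],[-2,1]])
    = -1·(-2·-1 - 0·1) - 0·(-2·-1 - 0·-2) + 2·(-2·1 - -2·-2)
    = -1·2 - 0·2 + 2·-6
    = -2 + 0 + -12 = -14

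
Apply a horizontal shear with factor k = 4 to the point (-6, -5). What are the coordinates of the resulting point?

Shear matrix for horizontal shear with factor k = 4:
[[1, 4], [0, 1]]
Result: (-6, -5) → (-26, -5)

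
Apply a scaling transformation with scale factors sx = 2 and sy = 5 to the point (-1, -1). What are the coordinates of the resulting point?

Scaling matrix:
[[2, 0], [0, 5]]
Result: (-1 × 2, -1 × 5) = (-2, -5)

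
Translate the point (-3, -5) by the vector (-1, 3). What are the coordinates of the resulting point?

Translation by (-1, 3) (homogeneous matrix [[1, 0, -1], [0, 1, 3], [0, 0, 1]]):
x' = -3 + -1 = -4
y' = -5 + 3 = -2
Result: (-4, -2)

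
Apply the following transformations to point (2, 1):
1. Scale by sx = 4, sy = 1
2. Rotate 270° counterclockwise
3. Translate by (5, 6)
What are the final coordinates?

Step 1: Scale → (8, 1)
Step 2: Rotate 270° → (1, -8)
Step 3: Translate → (6, -2)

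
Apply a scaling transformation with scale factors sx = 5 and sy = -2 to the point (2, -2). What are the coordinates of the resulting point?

Scaling matrix:
[[5, 0], [0, -2]]
Result: (2 × 5, -2 × -2) = (10, 4)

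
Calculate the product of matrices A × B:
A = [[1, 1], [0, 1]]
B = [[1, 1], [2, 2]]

Matrix multiplication:
C[0][0] = 1×1 + 1×2 = 3
C[0][1] = 1×1 + 1×2 = 3
C[1][0] = 0×1 + 1×2 = 2
C[1][1] = 0×1 + 1×2 = 2
Result: [[3, 3], [2, 2]]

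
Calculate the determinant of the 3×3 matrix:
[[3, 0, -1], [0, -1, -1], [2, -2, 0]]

Expansion along first row:
det = 3·det([[-1,-1],[-2,0]]) - 0·det([[0,-1],[2,0]]) + -1·det([[0,-1],[2,-2]])
    = 3·(-1·0 - -1·-2) - 0·(0·0 - -1·2) + -1·(0·-2 - -1·2)
    = 3·-2 - 0·2 + -1·2
    = -6 + 0 + -2 = -8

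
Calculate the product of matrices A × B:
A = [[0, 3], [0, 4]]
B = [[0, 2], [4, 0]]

Matrix multiplication:
C[0][0] = 0×0 + 3×4 = 12
C[0][1] = 0×2 + 3×0 = 0
C[1][0] = 0×0 + 4×4 = 16
C[1][1] = 0×2 + 4×0 = 0
Result: [[12, 0], [16, 0]]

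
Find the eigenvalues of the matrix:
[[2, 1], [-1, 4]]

Characteristic equation: det(A - λI) = 0
λ² - (trace)λ + (det) = 0
trace = 2 + 4 = 6, det = (2)(4) - (1)(-1) = 9
λ² - (6)λ + (9) = 0
λ = (6 ± √((6)² - 4·(9))) / 2 = (6 ± √0) / 2
Solving: λ = 3, 3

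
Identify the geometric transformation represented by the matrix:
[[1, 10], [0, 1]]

This matrix represents: horizontal shear with factor 10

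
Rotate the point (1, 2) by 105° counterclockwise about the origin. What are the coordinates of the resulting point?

Rotation matrix for 105°: [[cos 105°, -sin 105°], [sin 105°, cos 105°]] ≈ [[-0.258819, -0.965926], [0.965926, -0.258819]]
[[-0.258819, -0.965926], [0.965926, -0.258819]] × [1, 2]ᵀ ≈ [-2.1907, 0.4483]ᵀ
Result: (-2.1907, 0.4483)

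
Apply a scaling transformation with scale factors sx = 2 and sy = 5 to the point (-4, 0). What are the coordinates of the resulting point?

Scaling matrix:
[[2, 0], [0, 5]]
Result: (-4 × 2, 0 × 5) = (-8, 0)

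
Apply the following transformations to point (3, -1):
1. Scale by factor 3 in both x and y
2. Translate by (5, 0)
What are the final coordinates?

Step 1: Scale (3, -1) by 3 → (9, -3)
Step 2: Translate by (5, 0) → (14, -3)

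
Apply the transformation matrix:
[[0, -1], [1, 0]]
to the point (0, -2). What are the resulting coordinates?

Matrix multiplication:
[[0, -1], [1, 0]] × [0, -2]ᵀ
= [(0)(0) + (-1)(-2), (1)(0) + (0)(-2)]ᵀ
= [2, 0]ᵀ
Result: (2, 0)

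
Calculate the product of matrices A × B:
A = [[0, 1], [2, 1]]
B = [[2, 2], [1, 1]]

Matrix multiplication:
C[0][0] = 0×2 + 1×1 = 1
C[0][1] = 0×2 + 1×1 = 1
C[1][0] = 2×2 + 1×1 = 5
C[1][1] = 2×2 + 1×1 = 5
Result: [[1, 1], [5, 5]]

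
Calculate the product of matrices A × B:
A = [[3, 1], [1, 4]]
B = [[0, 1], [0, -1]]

Matrix multiplication:
C[0][0] = 3×0 + 1×0 = 0
C[0][1] = 3×1 + 1×-1 = 2
C[1][0] = 1×0 + 4×0 = 0
C[1][1] = 1×1 + 4×-1 = -3
Result: [[0, 2], [0, -3]]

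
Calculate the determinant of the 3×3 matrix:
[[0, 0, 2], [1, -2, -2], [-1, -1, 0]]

Expansion along first row:
det = 0·det([[-2,-2],[-1,0]]) - 0·det([[1,-2],[-1,0]]) + 2·det([[1,-2],[-1,-1]])
    = 0·(-2·0 - -2·-1) - 0·(1·0 - -2·-1) + 2·(1·-1 - -2·-1)
    = 0·-2 - 0·-2 + 2·-3
    = 0 + 0 + -6 = -6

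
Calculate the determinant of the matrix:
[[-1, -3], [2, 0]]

For a 2×2 matrix [[a, b], [c, d]], det = ad - bc
det = (-1)(0) - (-3)(2) = 0 - -6 = 6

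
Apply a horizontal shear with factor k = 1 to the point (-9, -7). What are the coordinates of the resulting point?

Shear matrix for horizontal shear with factor k = 1:
[[1, 1], [0, 1]]
Result: (-9, -7) → (-16, -7)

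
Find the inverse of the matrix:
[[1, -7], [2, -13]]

For [[a,b],[c,d]], inverse = (1/det)·[[d,-b],[-c,a]]
det = (1)(-13) - (-7)(2) = -13 - -14 = 1
Inverse = [[-13, 7], [-2, 1]]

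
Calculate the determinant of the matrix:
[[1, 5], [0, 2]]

For a 2×2 matrix [[a, b], [c, d]], det = ad - bc
det = (1)(2) - (5)(0) = 2 - 0 = 2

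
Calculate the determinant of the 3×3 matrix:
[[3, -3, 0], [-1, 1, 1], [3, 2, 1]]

Expansion along first row:
det = 3·det([[1,1],[2,1]]) - -3·det([[-1,1],[3,1]]) + 0·det([[-1,1],[3,2]])
    = 3·(1·1 - 1·2) - -3·(-1·1 - 1·3) + 0·(-1·2 - 1·3)
    = 3·-1 - -3·-4 + 0·-5
    = -3 + -12 + 0 = -15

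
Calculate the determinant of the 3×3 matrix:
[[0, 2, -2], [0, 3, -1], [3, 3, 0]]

Expansion along first row:
det = 0·det([[3,-1],[3,0]]) - 2·det([[0,-1],[3,0]]) + -2·det([[0,3],[3,3]])
    = 0·(3·0 - -1·3) - 2·(0·0 - -1·3) + -2·(0·3 - 3·3)
    = 0·3 - 2·3 + -2·-9
    = 0 + -6 + 18 = 12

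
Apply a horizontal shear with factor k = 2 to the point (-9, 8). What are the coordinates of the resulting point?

Shear matrix for horizontal shear with factor k = 2:
[[1, 2], [0, 1]]
Result: (-9, 8) → (7, 8)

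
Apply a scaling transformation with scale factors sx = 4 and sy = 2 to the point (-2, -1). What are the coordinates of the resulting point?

Scaling matrix:
[[4, 0], [0, 2]]
Result: (-2 × 4, -1 × 2) = (-8, -2)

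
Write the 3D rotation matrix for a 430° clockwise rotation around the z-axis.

Rotation matrix for clockwise 430° around z-axis:
A clockwise rotation by 430° is a counterclockwise rotation by -430°.
cos(-430°) = 0.3420, sin(-430°) = -0.9397
Result: [[0.3420, 0.9397, 0], [-0.9397, 0.3420, 0], [0, 0, 1]]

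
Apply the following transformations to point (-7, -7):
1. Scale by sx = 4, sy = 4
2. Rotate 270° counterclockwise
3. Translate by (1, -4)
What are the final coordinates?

Step 1: Scale → (-28, -28)
Step 2: Rotate 270° → (-28, 28)
Step 3: Translate → (-27, 24)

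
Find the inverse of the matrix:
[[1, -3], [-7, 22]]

For [[a,b],[c,d]], inverse = (1/det)·[[d,-b],[-c,a]]
det = (1)(22) - (-3)(-7) = 22 - 21 = 1
Inverse = [[22, 3], [7, 1]]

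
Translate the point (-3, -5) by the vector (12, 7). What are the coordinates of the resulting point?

Translation by (12, 7) (homogeneous matrix [[1, 0, 12], [0, 1, 7], [0, 0, 1]]):
x' = -3 + 12 = 9
y' = -5 + 7 = 2
Result: (9, 2)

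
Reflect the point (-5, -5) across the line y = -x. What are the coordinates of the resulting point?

Reflection across line y = -x: (-5, -5) → (5, 5)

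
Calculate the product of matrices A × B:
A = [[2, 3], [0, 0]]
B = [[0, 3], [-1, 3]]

Matrix multiplication:
C[0][0] = 2×0 + 3×-1 = -3
C[0][1] = 2×3 + 3×3 = 15
C[1][0] = 0×0 + 0×-1 = 0
C[1][1] = 0×3 + 0×3 = 0
Result: [[-3, 15], [0, 0]]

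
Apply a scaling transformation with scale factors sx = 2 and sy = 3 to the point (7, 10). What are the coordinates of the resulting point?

Scaling matrix:
[[2, 0], [0, 3]]
Result: (7 × 2, 10 × 3) = (14, 30)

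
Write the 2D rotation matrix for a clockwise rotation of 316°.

Rotation matrix formula: [[cos θ, -sin θ], [sin θ, cos θ]]
A clockwise rotation by 316° is equivalent to a counterclockwise rotation by -316°.
For θ = -316°:
cos(-316°) = 0.7193
sin(-316°) = 0.6947
Result: [[0.7193, -0.6947], [0.6947, 0.7193]]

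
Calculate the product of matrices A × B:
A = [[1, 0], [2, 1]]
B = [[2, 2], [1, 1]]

Matrix multiplication:
C[0][0] = 1×2 + 0×1 = 2
C[0][1] = 1×2 + 0×1 = 2
C[1][0] = 2×2 + 1×1 = 5
C[1][1] = 2×2 + 1×1 = 5
Result: [[2, 2], [5, 5]]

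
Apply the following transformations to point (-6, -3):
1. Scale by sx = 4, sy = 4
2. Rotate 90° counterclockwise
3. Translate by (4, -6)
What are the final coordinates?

Step 1: Scale → (-24, -12)
Step 2: Rotate 90° → (12, -24)
Step 3: Translate → (16, -30)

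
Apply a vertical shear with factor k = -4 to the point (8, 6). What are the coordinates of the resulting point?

Shear matrix for vertical shear with factor k = -4:
[[1, 0], [-4, 1]]
Result: (8, 6) → (8, -26)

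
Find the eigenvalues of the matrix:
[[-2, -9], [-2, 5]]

Characteristic equation: det(A - λI) = 0
λ² - (trace)λ + (det) = 0
trace = -2 + 5 = 3, det = (-2)(5) - (-9)(-2) = -28
λ² - (3)λ + (-28) = 0
λ = (3 ± √((3)² - 4·(-28))) / 2 = (3 ± √121) / 2
Solving: λ = -4, 7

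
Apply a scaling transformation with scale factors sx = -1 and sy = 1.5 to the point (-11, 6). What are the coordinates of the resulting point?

Scaling matrix:
[[-1, 0], [0, 1.50]]
Result: (-11 × -1, 6 × 1.5) = (11, 9)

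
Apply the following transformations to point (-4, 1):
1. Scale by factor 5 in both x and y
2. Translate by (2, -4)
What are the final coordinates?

Step 1: Scale (-4, 1) by 5 → (-20, 5)
Step 2: Translate by (2, -4) → (-18, 1)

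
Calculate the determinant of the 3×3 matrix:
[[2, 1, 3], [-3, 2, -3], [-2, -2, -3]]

Expansion along first row:
det = 2·det([[2,-3],[-2,-3]]) - 1·det([[-3,-3],[-2,-3]]) + 3·det([[-3,2],[-2,-2]])
    = 2·(2·-3 - -3·-2) - 1·(-3·-3 - -3·-2) + 3·(-3·-2 - 2·-2)
    = 2·-12 - 1·3 + 3·10
    = -24 + -3 + 30 = 3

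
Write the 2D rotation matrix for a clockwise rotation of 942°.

Rotation matrix formula: [[cos θ, -sin θ], [sin θ, cos θ]]
A clockwise rotation by 942° is equivalent to a counterclockwise rotation by -942°.
For θ = -942°:
cos(-942°) = -0.7431
sin(-942°) = 0.6691
Result: [[-0.7431, -0.6691], [0.6691, -0.7431]]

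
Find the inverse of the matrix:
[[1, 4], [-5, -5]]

For [[a,b],[c,d]], inverse = (1/det)·[[d,-b],[-c,a]]
det = (1)(-5) - (4)(-5) = -5 - -20 = 15
Inverse = (1/15)·[[-5, -4], [5, 1]]
= [[-1/3, -4/15], [1/3, 1/15]]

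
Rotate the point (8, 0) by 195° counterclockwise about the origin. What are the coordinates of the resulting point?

Rotation matrix for 195°: [[cos 195°, -sin 195°], [sin 195°, cos 195°]] ≈ [[-0.965926, 0.258819], [-0.258819, -0.965926]]
[[-0.965926, 0.258819], [-0.258819, -0.965926]] × [8, 0]ᵀ ≈ [-7.7274, -2.0706]ᵀ
Result: (-7.7274, -2.0706)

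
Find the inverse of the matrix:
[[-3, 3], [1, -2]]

For [[a,b],[c,d]], inverse = (1/det)·[[d,-b],[-c,a]]
det = (-3)(-2) - (3)(1) = 6 - 3 = 3
Inverse = (1/3)·[[-2, -3], [-1, -3]]
= [[-2/3, -1], [-1/3, -1]]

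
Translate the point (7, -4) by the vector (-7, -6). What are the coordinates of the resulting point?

Translation by (-7, -6) (homogeneous matrix [[1, 0, -7], [0, 1, -6], [0, 0, 1]]):
x' = 7 + -7 = 0
y' = -4 + -6 = -10
Result: (0, -10)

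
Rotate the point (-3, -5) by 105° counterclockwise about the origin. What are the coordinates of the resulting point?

Rotation matrix for 105°: [[cos 105°, -sin 105°], [sin 105°, cos 105°]] ≈ [[-0.258819, -0.965926], [0.965926, -0.258819]]
[[-0.258819, -0.965926], [0.965926, -0.258819]] × [-3, -5]ᵀ ≈ [5.6061, -1.6037]ᵀ
Result: (5.6061, -1.6037)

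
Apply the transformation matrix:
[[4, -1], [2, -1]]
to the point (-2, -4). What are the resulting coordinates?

Matrix multiplication:
[[4, -1], [2, -1]] × [-2, -4]ᵀ
= [(4)(-2) + (-1)(-4), (2)(-2) + (-1)(-4)]ᵀ
= [-4, 0]ᵀ
Result: (-4, 0)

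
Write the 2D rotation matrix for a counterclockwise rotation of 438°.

Rotation matrix formula: [[cos θ, -sin θ], [sin θ, cos θ]]
For θ = 438°:
cos(438°) = 0.2079
sin(438°) = 0.9781
Result: [[0.2079, -0.9781], [0.9781, 0.2079]]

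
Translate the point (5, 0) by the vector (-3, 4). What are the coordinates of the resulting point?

Translation by (-3, 4) (homogeneous matrix [[1, 0, -3], [0, 1, 4], [0, 0, 1]]):
x' = 5 + -3 = 2
y' = 0 + 4 = 4
Result: (2, 4)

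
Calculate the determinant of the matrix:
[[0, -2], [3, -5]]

For a 2×2 matrix [[a, b], [c, d]], det = ad - bc
det = (0)(-5) - (-2)(3) = 0 - -6 = 6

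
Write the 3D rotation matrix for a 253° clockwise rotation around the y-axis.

Rotation matrix for clockwise 253° around y-axis:
A clockwise rotation by 253° is a counterclockwise rotation by -253°.
cos(-253°) = -0.2924, sin(-253°) = 0.9563
Result: [[-0.2924, 0, 0.9563], [0, 1, 0], [-0.9563, 0, -0.2924]]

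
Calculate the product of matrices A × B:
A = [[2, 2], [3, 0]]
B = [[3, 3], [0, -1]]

Matrix multiplication:
C[0][0] = 2×3 + 2×0 = 6
C[0][1] = 2×3 + 2×-1 = 4
C[1][0] = 3×3 + 0×0 = 9
C[1][1] = 3×3 + 0×-1 = 9
Result: [[6, 4], [9, 9]]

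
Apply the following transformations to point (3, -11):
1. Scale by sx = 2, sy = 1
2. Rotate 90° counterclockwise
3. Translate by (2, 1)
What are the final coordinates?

Step 1: Scale → (6, -11)
Step 2: Rotate 90° → (11, 6)
Step 3: Translate → (13, 7)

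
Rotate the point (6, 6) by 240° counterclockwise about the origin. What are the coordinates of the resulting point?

Rotation matrix for 240°: [[cos 240°, -sin 240°], [sin 240°, cos 240°]] ≈ [[-0.500000, 0.866025], [-0.866025, -0.500000]]
[[-0.500000, 0.866025], [-0.866025, -0.500000]] × [6, 6]ᵀ ≈ [2.1962, -8.1962]ᵀ
Result: (2.1962, -8.1962)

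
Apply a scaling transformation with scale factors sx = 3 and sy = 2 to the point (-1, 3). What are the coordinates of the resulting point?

Scaling matrix:
[[3, 0], [0, 2]]
Result: (-1 × 3, 3 × 2) = (-3, 6)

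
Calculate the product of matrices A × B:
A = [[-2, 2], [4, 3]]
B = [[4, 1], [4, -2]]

Matrix multiplication:
C[0][0] = -2×4 + 2×4 = 0
C[0][1] = -2×1 + 2×-2 = -6
C[1][0] = 4×4 + 3×4 = 28
C[1][1] = 4×1 + 3×-2 = -2
Result: [[0, -6], [28, -2]]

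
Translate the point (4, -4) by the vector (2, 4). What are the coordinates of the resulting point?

Translation by (2, 4) (homogeneous matrix [[1, 0, 2], [0, 1, 4], [0, 0, 1]]):
x' = 4 + 2 = 6
y' = -4 + 4 = 0
Result: (6, 0)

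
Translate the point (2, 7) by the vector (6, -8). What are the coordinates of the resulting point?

Translation by (6, -8) (homogeneous matrix [[1, 0, 6], [0, 1, -8], [0, 0, 1]]):
x' = 2 + 6 = 8
y' = 7 + -8 = -1
Result: (8, -1)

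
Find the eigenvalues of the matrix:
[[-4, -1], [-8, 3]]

Characteristic equation: det(A - λI) = 0
λ² - (trace)λ + (det) = 0
trace = -4 + 3 = -1, det = (-4)(3) - (-1)(-8) = -20
λ² - (-1)λ + (-20) = 0
λ = (-1 ± √((-1)² - 4·(-20))) / 2 = (-1 ± √81) / 2
Solving: λ = -5, 4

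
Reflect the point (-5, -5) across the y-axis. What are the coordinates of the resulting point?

Reflection across y-axis: (-5, -5) → (5, -5)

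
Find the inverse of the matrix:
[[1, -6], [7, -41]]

For [[a,b],[c,d]], inverse = (1/det)·[[d,-b],[-c,a]]
det = (1)(-41) - (-6)(7) = -41 - -42 = 1
Inverse = [[-41, 6], [-7, 1]]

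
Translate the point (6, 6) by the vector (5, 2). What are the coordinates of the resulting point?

Translation by (5, 2) (homogeneous matrix [[1, 0, 5], [0, 1, 2], [0, 0, 1]]):
x' = 6 + 5 = 11
y' = 6 + 2 = 8
Result: (11, 8)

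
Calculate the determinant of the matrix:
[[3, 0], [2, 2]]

For a 2×2 matrix [[a, b], [c, d]], det = ad - bc
det = (3)(2) - (0)(2) = 6 - 0 = 6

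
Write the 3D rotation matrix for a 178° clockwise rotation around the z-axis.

Rotation matrix for clockwise 178° around z-axis:
A clockwise rotation by 178° is a counterclockwise rotation by -178°.
cos(-178°) = -0.9994, sin(-178°) = -0.0349
Result: [[-0.9994, 0.0349, 0], [-0.0349, -0.9994, 0], [0, 0, 1]]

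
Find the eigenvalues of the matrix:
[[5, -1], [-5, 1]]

Characteristic equation: det(A - λI) = 0
λ² - (trace)λ + (det) = 0
trace = 5 + 1 = 6, det = (5)(1) - (-1)(-5) = 0
λ² - (6)λ + (0) = 0
λ = (6 ± √((6)² - 4·(0))) / 2 = (6 ± √36) / 2
Solving: λ = 0, 6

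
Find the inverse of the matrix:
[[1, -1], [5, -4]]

For [[a,b],[c,d]], inverse = (1/det)·[[d,-b],[-c,a]]
det = (1)(-4) - (-1)(5) = -4 - -5 = 1
Inverse = [[-4, 1], [-5, 1]]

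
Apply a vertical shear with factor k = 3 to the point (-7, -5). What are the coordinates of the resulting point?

Shear matrix for vertical shear with factor k = 3:
[[1, 0], [3, 1]]
Result: (-7, -5) → (-7, -26)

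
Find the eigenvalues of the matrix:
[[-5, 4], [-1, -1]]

Characteristic equation: det(A - λI) = 0
λ² - (trace)λ + (det) = 0
trace = -5 + -1 = -6, det = (-5)(-1) - (4)(-1) = 9
λ² - (-6)λ + (9) = 0
λ = (-6 ± √((-6)² - 4·(9))) / 2 = (-6 ± √0) / 2
Solving: λ = -3, -3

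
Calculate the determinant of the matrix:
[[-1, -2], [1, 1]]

For a 2×2 matrix [[a, b], [c, d]], det = ad - bc
det = (-1)(1) - (-2)(1) = -1 - -2 = 1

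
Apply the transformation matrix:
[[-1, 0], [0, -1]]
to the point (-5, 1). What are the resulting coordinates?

Matrix multiplication:
[[-1, 0], [0, -1]] × [-5, 1]ᵀ
= [(-1)(-5) + (0)(1), (0)(-5) + (-1)(1)]ᵀ
= [5, -1]ᵀ
Result: (5, -1)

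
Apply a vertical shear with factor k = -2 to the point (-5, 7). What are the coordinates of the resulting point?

Shear matrix for vertical shear with factor k = -2:
[[1, 0], [-2, 1]]
Result: (-5, 7) → (-5, 17)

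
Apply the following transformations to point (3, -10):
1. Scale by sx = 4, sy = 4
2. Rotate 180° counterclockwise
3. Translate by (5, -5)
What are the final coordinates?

Step 1: Scale → (12, -40)
Step 2: Rotate 180° → (-12, 40)
Step 3: Translate → (-7, 35)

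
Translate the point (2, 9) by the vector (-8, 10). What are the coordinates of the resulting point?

Translation by (-8, 10) (homogeneous matrix [[1, 0, -8], [0, 1, 10], [0, 0, 1]]):
x' = 2 + -8 = -6
y' = 9 + 10 = 19
Result: (-6, 19)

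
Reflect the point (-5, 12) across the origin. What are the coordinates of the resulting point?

Reflection across origin: (-5, 12) → (5, -12)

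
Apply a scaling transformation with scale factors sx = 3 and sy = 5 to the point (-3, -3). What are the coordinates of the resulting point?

Scaling matrix:
[[3, 0], [0, 5]]
Result: (-3 × 3, -3 × 5) = (-9, -15)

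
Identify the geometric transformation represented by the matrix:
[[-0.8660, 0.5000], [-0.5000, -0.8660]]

This matrix represents: rotation by 210° counterclockwise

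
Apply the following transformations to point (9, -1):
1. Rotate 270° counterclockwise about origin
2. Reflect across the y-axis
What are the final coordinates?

Step 1: Rotate 270° → (-1, -9)
Step 2: Reflect across y-axis → (1, -9)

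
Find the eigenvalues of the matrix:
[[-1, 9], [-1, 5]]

Characteristic equation: det(A - λI) = 0
λ² - (trace)λ + (det) = 0
trace = -1 + 5 = 4, det = (-1)(5) - (9)(-1) = 4
λ² - (4)λ + (4) = 0
λ = (4 ± √((4)² - 4·(4))) / 2 = (4 ± √0) / 2
Solving: λ = 2, 2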